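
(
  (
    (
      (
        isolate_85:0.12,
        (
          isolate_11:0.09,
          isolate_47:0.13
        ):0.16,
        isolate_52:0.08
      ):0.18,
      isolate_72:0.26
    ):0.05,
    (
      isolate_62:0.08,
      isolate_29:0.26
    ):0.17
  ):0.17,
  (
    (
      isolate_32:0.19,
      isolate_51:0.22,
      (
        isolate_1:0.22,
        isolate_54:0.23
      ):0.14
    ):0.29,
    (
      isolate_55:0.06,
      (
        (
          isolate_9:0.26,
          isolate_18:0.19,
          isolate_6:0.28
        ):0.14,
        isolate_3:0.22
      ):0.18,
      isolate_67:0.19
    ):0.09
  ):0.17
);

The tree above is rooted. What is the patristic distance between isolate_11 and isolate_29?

0.91

The path runs isolate_11 → … → MRCA → … → isolate_29; the MRCA is the node subtending (((isolate_85,(isolate_11,isolate_47),isolate_52),isolate_72),(isolate_62,isolate_29)).
Branch lengths along that path: 0.09 + 0.16 + 0.18 + 0.05 + 0.17 + 0.26 = 0.91.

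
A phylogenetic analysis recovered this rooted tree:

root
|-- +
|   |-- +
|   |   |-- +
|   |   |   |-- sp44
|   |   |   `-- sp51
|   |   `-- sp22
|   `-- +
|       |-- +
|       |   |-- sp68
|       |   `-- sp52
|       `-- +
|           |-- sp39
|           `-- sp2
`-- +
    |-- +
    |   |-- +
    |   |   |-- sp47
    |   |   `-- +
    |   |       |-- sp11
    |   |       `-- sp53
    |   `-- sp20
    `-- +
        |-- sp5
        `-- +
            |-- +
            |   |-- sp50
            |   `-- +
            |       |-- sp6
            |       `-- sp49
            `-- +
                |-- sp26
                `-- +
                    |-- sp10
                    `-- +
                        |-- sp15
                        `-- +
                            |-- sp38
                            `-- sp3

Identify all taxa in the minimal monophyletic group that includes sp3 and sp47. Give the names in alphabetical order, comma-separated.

sp10, sp11, sp15, sp20, sp26, sp3, sp38, sp47, sp49, sp5, sp50, sp53, sp6

Tracing sp3: it sits inside (sp38,sp3).
Tracing sp47: it sits inside (sp47,(sp11,sp53)).
The smallest clade enclosing both is (((sp47,(sp11,sp53)),sp20),(sp5,((sp50,(sp6,sp49)),(sp26,(sp10,(sp15,(sp38,sp3))))))); the answer is its 13 terminal taxa in alphabetical order.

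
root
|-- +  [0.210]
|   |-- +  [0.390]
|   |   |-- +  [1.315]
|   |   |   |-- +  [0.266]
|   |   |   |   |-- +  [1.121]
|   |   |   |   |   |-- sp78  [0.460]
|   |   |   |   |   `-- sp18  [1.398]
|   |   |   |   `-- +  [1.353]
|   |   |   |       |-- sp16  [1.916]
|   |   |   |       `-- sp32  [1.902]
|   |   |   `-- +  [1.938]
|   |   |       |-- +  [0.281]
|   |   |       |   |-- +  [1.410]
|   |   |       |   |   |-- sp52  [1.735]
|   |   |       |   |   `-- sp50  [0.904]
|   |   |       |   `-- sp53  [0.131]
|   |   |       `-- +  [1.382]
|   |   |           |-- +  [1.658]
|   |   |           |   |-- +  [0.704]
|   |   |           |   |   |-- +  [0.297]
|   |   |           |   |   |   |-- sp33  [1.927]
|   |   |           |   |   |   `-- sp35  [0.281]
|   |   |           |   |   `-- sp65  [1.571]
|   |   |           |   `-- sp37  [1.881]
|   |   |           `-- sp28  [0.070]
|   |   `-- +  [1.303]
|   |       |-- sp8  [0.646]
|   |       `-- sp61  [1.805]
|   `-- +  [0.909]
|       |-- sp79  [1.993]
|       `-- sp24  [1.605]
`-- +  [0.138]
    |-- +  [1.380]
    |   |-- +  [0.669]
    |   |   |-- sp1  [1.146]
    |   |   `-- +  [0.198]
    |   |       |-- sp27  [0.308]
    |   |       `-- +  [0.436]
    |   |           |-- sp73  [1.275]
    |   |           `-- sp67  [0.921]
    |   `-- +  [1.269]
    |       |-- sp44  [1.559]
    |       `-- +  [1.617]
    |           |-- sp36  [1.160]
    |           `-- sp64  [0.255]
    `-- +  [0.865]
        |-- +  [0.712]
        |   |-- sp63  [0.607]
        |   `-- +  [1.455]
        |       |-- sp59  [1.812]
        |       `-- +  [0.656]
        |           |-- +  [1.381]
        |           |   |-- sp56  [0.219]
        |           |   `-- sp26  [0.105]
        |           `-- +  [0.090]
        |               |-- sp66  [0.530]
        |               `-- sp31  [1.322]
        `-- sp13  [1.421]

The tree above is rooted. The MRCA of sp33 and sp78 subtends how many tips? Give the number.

12

The MRCA of sp33 and sp78 is the node subtending (((sp78,sp18),(sp16,sp32)),(((sp52,sp50),sp53),((((sp33,sp35),sp65),sp37),sp28))).
That clade contains 12 terminal taxa: sp16, sp18, sp28, sp32, sp33, sp35, sp37, sp50, sp52, sp53, sp65, sp78.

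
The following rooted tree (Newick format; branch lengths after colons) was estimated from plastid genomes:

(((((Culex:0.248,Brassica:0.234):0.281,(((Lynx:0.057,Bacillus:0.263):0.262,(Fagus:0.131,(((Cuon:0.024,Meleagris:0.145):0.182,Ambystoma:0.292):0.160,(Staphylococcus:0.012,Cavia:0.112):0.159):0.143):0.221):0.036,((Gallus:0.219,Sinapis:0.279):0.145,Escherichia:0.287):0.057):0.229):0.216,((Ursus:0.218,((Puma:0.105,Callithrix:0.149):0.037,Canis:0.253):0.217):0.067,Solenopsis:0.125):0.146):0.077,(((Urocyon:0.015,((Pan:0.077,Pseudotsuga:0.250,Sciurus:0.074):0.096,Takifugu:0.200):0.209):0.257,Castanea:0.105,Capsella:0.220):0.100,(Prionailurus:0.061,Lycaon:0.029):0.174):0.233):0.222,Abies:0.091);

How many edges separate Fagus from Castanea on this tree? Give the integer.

9

The MRCA of Fagus and Castanea is the node subtending ((((Culex,Brassica),(((Lynx,Bacillus),(Fagus,(((Cuon,Meleagris),Ambystoma),(Staphylococcus,Cavia)))),((Gallus,Sinapis),Escherichia))),((Ursus,((Puma,Callithrix),Canis)),Solenopsis)),(((Urocyon,((Pan,Pseudotsuga,Sciurus),Takifugu)),Castanea,Capsella),(Prionailurus,Lycaon))).
From Fagus up to that node: 6 branches. From Castanea up to the same node: 3 branches. Total: 6 + 3 = 9.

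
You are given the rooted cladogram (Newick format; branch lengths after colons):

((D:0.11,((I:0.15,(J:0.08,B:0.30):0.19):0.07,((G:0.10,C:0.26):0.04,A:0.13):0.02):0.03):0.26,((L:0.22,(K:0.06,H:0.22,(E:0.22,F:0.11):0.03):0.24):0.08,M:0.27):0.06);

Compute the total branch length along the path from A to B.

The path runs A → … → MRCA → … → B; the MRCA is the node subtending ((I,(J,B)),((G,C),A)).
Branch lengths along that path: 0.13 + 0.02 + 0.07 + 0.19 + 0.30 = 0.71.

0.71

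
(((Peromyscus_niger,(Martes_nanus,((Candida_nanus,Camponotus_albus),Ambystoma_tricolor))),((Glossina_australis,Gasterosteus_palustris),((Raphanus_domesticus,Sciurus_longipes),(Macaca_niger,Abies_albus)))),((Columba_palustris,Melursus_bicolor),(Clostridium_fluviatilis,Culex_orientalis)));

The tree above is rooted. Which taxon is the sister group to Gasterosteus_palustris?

Gasterosteus_palustris attaches to the tree at the node subtending (Glossina_australis,Gasterosteus_palustris).
The other lineage descending from that same node — the sister group — is the single tip Glossina_australis.

Glossina_australis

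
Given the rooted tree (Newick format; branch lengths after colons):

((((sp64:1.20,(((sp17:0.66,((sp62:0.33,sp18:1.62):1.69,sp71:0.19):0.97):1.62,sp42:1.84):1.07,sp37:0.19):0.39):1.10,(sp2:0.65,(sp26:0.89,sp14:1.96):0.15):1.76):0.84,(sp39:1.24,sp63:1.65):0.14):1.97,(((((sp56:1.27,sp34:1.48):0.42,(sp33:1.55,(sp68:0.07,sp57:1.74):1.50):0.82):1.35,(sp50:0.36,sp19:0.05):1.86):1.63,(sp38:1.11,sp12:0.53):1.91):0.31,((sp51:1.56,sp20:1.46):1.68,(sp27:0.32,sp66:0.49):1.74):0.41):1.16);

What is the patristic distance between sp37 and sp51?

9.30

The path runs sp37 → … → MRCA → … → sp51; the MRCA is the root of the tree.
Branch lengths along that path: 0.19 + 0.39 + 1.10 + 0.84 + 1.97 + 1.16 + 0.41 + 1.68 + 1.56 = 9.30.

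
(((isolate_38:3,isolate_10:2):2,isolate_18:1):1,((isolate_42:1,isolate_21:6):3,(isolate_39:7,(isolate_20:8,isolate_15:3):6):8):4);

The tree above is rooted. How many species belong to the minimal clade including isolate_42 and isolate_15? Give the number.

5

The MRCA of isolate_42 and isolate_15 is the node subtending ((isolate_42,isolate_21),(isolate_39,(isolate_20,isolate_15))).
That clade contains 5 terminal taxa: isolate_15, isolate_20, isolate_21, isolate_39, isolate_42.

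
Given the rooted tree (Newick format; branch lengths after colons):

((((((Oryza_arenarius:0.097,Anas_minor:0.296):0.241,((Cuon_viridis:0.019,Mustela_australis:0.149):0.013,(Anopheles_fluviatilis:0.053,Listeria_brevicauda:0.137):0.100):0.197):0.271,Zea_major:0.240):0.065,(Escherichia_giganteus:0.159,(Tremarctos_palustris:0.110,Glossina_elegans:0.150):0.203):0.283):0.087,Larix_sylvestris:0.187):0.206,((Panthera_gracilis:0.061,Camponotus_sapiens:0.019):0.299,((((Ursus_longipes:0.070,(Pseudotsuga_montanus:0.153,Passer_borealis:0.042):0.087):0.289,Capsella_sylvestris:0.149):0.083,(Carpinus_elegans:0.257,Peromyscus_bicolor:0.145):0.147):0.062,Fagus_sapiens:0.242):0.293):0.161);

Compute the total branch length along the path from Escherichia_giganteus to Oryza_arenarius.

1.116

The path runs Escherichia_giganteus → … → MRCA → … → Oryza_arenarius; the MRCA is the node subtending ((((Oryza_arenarius,Anas_minor),((Cuon_viridis,Mustela_australis),(Anopheles_fluviatilis,Listeria_brevicauda))),Zea_major),(Escherichia_giganteus,(Tremarctos_palustris,Glossina_elegans))).
Branch lengths along that path: 0.159 + 0.283 + 0.065 + 0.271 + 0.241 + 0.097 = 1.116.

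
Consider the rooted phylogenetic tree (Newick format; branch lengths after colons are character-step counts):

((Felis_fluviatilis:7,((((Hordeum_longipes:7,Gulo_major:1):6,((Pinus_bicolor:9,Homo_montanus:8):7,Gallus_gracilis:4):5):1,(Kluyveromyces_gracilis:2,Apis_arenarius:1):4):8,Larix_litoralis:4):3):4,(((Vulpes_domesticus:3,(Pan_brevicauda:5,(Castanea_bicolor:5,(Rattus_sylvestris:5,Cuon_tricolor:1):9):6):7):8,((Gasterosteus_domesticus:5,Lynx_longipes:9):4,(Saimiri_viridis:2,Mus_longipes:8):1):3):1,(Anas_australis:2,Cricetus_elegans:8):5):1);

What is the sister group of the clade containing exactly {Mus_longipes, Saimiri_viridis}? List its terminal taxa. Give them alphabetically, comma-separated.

The clade containing exactly {Mus_longipes, Saimiri_viridis} attaches to the tree at the node subtending ((Gasterosteus_domesticus,Lynx_longipes),(Saimiri_viridis,Mus_longipes)).
The other lineage descending from that same node — the sister group — is (Gasterosteus_domesticus,Lynx_longipes); its 2 tips in alphabetical order are the answer.

Gasterosteus_domesticus, Lynx_longipes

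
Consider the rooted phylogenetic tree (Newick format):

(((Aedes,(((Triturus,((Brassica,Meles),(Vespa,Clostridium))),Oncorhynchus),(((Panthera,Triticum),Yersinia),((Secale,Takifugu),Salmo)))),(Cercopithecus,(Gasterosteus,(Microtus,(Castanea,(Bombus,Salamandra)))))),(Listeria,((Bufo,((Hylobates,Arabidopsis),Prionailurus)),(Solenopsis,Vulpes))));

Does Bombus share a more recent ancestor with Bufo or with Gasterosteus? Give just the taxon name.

The MRCA of Bombus and Gasterosteus subtends (Gasterosteus,(Microtus,(Castanea,(Bombus,Salamandra)))) (5 taxa).
The MRCA of Bombus and Bufo is the root, subtending the entire tree (26 taxa).
The first is nested inside the second, so Bombus shares a more recent common ancestor with Gasterosteus.

Gasterosteus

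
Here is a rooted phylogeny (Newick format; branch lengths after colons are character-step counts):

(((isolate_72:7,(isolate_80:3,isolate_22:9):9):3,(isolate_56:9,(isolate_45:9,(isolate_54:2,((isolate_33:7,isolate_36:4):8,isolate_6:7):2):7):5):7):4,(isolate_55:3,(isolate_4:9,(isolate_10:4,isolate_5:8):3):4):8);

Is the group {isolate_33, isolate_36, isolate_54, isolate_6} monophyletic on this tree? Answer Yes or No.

Yes

The most recent common ancestor of these taxa subtends (isolate_54,((isolate_33,isolate_36),isolate_6)).
That clade has exactly 4 tips — every listed taxon and nothing else — so the group is monophyletic.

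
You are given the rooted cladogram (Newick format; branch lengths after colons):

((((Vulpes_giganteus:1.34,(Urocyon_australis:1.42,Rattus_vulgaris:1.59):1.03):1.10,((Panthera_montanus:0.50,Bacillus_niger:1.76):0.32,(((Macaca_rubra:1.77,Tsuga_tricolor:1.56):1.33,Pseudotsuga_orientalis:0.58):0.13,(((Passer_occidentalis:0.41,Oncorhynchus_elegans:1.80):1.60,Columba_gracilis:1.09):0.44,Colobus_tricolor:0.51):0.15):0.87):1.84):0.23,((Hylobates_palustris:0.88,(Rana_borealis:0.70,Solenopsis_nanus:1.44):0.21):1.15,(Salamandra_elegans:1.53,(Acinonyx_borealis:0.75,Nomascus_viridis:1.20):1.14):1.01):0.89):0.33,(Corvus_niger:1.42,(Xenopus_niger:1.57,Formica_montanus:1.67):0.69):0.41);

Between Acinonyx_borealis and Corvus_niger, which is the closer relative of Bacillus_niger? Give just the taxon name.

The MRCA of Bacillus_niger and Acinonyx_borealis subtends (((Vulpes_giganteus,(Urocyon_australis,Rattus_vulgaris)),((Panthera_montanus,Bacillus_niger),(((Macaca_rubra,Tsuga_tricolor),Pseudotsuga_orientalis),(((Passer_occidentalis,Oncorhynchus_elegans),Columba_gracilis),Colobus_tricolor)))),((Hylobates_palustris,(Rana_borealis,Solenopsis_nanus)),(Salamandra_elegans,(Acinonyx_borealis,Nomascus_viridis)))) (18 taxa).
The MRCA of Bacillus_niger and Corvus_niger is the root, subtending the entire tree (21 taxa).
The first is nested inside the second, so Bacillus_niger shares a more recent common ancestor with Acinonyx_borealis.

Acinonyx_borealis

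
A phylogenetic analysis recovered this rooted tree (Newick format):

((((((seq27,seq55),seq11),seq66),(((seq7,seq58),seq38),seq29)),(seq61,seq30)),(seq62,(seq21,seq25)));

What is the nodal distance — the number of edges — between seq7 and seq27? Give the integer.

8

The MRCA of seq7 and seq27 is the node subtending ((((seq27,seq55),seq11),seq66),(((seq7,seq58),seq38),seq29)).
From seq7 up to that node: 4 branches. From seq27 up to the same node: 4 branches. Total: 4 + 4 = 8.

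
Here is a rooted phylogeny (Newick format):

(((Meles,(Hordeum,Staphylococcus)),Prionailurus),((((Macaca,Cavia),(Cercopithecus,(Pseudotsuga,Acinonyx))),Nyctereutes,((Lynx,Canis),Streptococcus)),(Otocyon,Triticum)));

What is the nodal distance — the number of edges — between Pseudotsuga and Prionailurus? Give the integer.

8

The MRCA of Pseudotsuga and Prionailurus is the root of the tree.
From Pseudotsuga up to that node: 6 branches. From Prionailurus up to the same node: 2 branches. Total: 6 + 2 = 8.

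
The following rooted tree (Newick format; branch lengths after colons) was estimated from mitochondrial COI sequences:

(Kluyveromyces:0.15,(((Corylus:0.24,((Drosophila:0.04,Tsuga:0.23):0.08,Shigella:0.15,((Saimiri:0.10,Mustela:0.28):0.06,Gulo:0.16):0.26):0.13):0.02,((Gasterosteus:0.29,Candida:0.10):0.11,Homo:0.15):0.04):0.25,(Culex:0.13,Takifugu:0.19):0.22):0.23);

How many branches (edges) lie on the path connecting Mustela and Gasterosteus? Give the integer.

8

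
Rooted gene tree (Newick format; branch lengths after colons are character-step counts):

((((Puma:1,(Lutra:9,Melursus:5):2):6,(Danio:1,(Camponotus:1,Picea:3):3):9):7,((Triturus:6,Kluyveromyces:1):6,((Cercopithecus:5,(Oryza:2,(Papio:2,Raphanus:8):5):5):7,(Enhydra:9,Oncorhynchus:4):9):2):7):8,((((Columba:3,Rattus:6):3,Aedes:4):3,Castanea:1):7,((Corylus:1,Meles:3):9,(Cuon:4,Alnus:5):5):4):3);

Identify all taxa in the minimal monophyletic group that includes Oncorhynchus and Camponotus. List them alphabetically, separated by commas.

Tracing Oncorhynchus: it sits inside (Enhydra,Oncorhynchus).
Tracing Camponotus: it sits inside (Camponotus,Picea).
The smallest clade enclosing both is (((Puma,(Lutra,Melursus)),(Danio,(Camponotus,Picea))),((Triturus,Kluyveromyces),((Cercopithecus,(Oryza,(Papio,Raphanus))),(Enhydra,Oncorhynchus)))); the answer is its 14 terminal taxa in alphabetical order.

Camponotus, Cercopithecus, Danio, Enhydra, Kluyveromyces, Lutra, Melursus, Oncorhynchus, Oryza, Papio, Picea, Puma, Raphanus, Triturus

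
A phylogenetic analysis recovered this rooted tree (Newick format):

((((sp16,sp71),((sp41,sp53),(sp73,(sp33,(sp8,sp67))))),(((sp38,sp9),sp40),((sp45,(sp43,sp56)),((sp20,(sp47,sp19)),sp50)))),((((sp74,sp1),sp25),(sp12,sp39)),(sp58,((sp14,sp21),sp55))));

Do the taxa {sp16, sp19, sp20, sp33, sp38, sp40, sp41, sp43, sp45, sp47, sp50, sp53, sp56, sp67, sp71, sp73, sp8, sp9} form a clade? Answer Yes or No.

Yes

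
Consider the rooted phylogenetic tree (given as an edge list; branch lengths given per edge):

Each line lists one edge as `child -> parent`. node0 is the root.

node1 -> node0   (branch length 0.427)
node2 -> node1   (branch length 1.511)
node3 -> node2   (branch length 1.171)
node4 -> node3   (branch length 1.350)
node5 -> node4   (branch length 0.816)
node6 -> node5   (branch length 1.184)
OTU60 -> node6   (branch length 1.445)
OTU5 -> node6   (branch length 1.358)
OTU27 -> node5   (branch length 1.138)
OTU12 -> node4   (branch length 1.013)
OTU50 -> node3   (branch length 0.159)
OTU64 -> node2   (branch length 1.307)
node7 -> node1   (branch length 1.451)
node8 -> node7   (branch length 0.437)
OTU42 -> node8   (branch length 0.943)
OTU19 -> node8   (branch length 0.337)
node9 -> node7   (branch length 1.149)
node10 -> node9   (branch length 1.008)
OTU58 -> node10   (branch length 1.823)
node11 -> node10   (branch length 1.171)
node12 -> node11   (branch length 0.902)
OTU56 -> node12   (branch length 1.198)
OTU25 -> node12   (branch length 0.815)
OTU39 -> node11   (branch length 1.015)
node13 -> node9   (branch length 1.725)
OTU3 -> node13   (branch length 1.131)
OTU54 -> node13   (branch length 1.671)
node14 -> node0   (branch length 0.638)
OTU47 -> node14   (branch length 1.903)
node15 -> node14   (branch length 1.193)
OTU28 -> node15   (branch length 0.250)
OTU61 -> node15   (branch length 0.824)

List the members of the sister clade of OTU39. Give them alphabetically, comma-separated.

OTU39 attaches to the tree at the node subtending ((OTU56,OTU25),OTU39).
The other lineage descending from that same node — the sister group — is (OTU56,OTU25); its 2 tips in alphabetical order are the answer.

OTU25, OTU56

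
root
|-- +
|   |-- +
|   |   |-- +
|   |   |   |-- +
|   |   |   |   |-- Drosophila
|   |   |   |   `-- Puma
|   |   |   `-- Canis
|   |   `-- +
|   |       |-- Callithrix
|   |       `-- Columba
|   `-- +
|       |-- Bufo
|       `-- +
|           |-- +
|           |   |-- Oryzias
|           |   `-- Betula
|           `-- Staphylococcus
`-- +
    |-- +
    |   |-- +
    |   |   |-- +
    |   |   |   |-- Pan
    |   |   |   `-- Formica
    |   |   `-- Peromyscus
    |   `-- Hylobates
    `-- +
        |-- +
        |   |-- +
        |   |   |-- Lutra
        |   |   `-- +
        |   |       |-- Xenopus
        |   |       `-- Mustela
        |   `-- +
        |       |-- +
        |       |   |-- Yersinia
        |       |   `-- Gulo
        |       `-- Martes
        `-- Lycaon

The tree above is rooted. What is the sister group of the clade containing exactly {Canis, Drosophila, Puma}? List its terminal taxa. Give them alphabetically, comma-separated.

Callithrix, Columba

The clade containing exactly {Canis, Drosophila, Puma} attaches to the tree at the node subtending (((Drosophila,Puma),Canis),(Callithrix,Columba)).
The other lineage descending from that same node — the sister group — is (Callithrix,Columba); its 2 tips in alphabetical order are the answer.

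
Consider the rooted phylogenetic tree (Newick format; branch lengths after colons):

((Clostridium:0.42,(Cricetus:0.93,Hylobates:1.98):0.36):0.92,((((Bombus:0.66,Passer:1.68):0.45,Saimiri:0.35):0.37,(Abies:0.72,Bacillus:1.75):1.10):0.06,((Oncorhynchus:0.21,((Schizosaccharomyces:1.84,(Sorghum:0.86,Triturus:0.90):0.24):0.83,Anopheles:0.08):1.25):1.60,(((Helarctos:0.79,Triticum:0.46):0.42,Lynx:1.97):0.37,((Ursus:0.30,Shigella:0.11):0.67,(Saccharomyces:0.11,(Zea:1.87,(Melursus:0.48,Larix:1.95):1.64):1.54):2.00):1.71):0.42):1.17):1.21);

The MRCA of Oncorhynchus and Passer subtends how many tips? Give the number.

19

The MRCA of Oncorhynchus and Passer is the node subtending ((((Bombus,Passer),Saimiri),(Abies,Bacillus)),((Oncorhynchus,((Schizosaccharomyces,(Sorghum,Triturus)),Anopheles)),(((Helarctos,Triticum),Lynx),((Ursus,Shigella),(Saccharomyces,(Zea,(Melursus,Larix))))))).
That clade contains 19 terminal taxa: Abies, Anopheles, Bacillus, Bombus, Helarctos, Larix, Lynx, Melursus, Oncorhynchus, Passer, Saccharomyces, Saimiri, Schizosaccharomyces, Shigella, Sorghum, Triticum, Triturus, Ursus, Zea.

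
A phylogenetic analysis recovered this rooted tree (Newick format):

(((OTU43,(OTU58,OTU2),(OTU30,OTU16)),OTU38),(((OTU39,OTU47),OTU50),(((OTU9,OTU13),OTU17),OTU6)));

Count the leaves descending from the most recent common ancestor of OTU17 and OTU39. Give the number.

The MRCA of OTU17 and OTU39 is the node subtending (((OTU39,OTU47),OTU50),(((OTU9,OTU13),OTU17),OTU6)).
That clade contains 7 terminal taxa: OTU13, OTU17, OTU39, OTU47, OTU50, OTU6, OTU9.

7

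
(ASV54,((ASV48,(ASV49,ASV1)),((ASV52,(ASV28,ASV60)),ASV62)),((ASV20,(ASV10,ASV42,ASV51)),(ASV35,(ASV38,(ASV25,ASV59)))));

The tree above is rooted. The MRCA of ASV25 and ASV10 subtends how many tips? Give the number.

8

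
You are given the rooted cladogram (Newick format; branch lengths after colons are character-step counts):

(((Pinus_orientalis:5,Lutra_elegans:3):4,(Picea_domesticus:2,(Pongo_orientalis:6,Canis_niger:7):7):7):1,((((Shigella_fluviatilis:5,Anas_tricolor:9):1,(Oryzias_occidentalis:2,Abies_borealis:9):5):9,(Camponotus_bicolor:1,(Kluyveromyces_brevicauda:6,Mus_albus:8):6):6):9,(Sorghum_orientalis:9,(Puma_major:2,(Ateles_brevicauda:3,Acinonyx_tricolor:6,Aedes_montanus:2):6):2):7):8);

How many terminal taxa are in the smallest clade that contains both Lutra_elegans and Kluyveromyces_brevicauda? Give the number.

17

The MRCA of Lutra_elegans and Kluyveromyces_brevicauda is the root, so the clade is the entire tree.
That clade contains 17 terminal taxa: Abies_borealis, Acinonyx_tricolor, Aedes_montanus, Anas_tricolor, Ateles_brevicauda, Camponotus_bicolor, Canis_niger, Kluyveromyces_brevicauda, Lutra_elegans, Mus_albus, Oryzias_occidentalis, Picea_domesticus, Pinus_orientalis, Pongo_orientalis, Puma_major, Shigella_fluviatilis, Sorghum_orientalis.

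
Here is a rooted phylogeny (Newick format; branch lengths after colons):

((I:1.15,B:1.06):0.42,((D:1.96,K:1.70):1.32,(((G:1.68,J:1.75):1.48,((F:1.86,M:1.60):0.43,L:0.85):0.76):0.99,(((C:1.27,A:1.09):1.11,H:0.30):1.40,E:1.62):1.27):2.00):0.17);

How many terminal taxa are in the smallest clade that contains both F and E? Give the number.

The MRCA of F and E is the node subtending (((G,J),((F,M),L)),(((C,A),H),E)).
That clade contains 9 terminal taxa: A, C, E, F, G, H, J, L, M.

9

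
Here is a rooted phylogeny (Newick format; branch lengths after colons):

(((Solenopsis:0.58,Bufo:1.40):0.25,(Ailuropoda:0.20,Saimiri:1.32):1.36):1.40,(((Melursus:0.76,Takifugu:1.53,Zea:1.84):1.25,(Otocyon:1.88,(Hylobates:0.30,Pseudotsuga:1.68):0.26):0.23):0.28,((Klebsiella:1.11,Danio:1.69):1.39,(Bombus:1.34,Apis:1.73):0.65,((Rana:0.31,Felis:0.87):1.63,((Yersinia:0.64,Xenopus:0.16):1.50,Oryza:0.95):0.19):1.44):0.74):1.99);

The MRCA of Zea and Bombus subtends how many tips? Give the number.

15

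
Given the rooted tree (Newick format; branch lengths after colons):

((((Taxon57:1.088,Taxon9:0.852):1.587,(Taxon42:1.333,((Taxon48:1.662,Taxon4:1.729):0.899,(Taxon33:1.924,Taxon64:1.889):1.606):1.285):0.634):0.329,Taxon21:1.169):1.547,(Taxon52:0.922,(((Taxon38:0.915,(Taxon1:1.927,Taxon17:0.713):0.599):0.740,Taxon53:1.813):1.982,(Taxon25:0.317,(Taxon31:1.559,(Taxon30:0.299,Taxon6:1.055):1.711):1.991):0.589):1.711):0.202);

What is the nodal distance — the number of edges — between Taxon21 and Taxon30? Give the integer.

The MRCA of Taxon21 and Taxon30 is the root of the tree.
From Taxon21 up to that node: 2 branches. From Taxon30 up to the same node: 6 branches. Total: 2 + 6 = 8.

8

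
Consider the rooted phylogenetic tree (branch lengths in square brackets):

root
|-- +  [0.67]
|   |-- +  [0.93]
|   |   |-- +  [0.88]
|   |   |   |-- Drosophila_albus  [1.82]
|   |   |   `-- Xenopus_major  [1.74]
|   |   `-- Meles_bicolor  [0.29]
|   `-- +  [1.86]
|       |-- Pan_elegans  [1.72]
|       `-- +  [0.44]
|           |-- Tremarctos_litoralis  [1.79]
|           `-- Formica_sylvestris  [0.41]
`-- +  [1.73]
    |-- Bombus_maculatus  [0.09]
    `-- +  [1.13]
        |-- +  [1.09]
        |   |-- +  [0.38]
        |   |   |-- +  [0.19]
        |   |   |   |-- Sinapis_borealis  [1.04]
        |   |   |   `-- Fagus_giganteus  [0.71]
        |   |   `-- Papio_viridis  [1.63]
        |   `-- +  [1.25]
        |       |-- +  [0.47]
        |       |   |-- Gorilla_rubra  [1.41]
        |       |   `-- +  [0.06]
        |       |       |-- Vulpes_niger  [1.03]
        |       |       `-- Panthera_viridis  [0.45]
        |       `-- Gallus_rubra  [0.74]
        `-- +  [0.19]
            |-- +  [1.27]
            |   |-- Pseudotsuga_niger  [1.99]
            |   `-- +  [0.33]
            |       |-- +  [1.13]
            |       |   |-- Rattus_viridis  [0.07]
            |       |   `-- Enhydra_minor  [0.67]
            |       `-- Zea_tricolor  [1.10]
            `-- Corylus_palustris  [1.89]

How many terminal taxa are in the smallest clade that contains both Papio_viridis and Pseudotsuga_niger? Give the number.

The MRCA of Papio_viridis and Pseudotsuga_niger is the node subtending ((((Sinapis_borealis,Fagus_giganteus),Papio_viridis),((Gorilla_rubra,(Vulpes_niger,Panthera_viridis)),Gallus_rubra)),((Pseudotsuga_niger,((Rattus_viridis,Enhydra_minor),Zea_tricolor)),Corylus_palustris)).
That clade contains 12 terminal taxa: Corylus_palustris, Enhydra_minor, Fagus_giganteus, Gallus_rubra, Gorilla_rubra, Panthera_viridis, Papio_viridis, Pseudotsuga_niger, Rattus_viridis, Sinapis_borealis, Vulpes_niger, Zea_tricolor.

12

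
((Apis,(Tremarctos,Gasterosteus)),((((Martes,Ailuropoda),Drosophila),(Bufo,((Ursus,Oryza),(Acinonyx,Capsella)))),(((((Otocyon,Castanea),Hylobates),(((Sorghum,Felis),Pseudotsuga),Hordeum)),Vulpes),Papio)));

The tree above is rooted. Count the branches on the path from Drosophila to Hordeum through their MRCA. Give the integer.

The MRCA of Drosophila and Hordeum is the node subtending ((((Martes,Ailuropoda),Drosophila),(Bufo,((Ursus,Oryza),(Acinonyx,Capsella)))),(((((Otocyon,Castanea),Hylobates),(((Sorghum,Felis),Pseudotsuga),Hordeum)),Vulpes),Papio)).
From Drosophila up to that node: 3 branches. From Hordeum up to the same node: 5 branches. Total: 3 + 5 = 8.

8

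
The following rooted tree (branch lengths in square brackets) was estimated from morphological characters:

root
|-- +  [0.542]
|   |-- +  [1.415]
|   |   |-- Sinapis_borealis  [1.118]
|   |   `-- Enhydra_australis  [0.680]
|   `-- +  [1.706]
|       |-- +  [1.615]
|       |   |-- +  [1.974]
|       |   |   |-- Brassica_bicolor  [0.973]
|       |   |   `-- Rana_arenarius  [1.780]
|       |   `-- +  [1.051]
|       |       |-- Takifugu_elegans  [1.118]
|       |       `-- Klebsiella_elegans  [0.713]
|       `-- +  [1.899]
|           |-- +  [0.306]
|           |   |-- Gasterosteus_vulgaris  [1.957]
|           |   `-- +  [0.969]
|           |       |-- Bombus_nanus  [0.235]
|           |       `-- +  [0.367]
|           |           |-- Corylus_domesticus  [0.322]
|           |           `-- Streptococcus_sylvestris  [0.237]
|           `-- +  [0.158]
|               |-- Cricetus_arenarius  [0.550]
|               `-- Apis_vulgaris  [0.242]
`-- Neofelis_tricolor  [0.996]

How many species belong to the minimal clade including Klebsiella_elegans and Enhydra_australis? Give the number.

The MRCA of Klebsiella_elegans and Enhydra_australis is the node subtending ((Sinapis_borealis,Enhydra_australis),(((Brassica_bicolor,Rana_arenarius),(Takifugu_elegans,Klebsiella_elegans)),((Gasterosteus_vulgaris,(Bombus_nanus,(Corylus_domesticus,Streptococcus_sylvestris))),(Cricetus_arenarius,Apis_vulgaris)))).
That clade contains 12 terminal taxa: Apis_vulgaris, Bombus_nanus, Brassica_bicolor, Corylus_domesticus, Cricetus_arenarius, Enhydra_australis, Gasterosteus_vulgaris, Klebsiella_elegans, Rana_arenarius, Sinapis_borealis, Streptococcus_sylvestris, Takifugu_elegans.

12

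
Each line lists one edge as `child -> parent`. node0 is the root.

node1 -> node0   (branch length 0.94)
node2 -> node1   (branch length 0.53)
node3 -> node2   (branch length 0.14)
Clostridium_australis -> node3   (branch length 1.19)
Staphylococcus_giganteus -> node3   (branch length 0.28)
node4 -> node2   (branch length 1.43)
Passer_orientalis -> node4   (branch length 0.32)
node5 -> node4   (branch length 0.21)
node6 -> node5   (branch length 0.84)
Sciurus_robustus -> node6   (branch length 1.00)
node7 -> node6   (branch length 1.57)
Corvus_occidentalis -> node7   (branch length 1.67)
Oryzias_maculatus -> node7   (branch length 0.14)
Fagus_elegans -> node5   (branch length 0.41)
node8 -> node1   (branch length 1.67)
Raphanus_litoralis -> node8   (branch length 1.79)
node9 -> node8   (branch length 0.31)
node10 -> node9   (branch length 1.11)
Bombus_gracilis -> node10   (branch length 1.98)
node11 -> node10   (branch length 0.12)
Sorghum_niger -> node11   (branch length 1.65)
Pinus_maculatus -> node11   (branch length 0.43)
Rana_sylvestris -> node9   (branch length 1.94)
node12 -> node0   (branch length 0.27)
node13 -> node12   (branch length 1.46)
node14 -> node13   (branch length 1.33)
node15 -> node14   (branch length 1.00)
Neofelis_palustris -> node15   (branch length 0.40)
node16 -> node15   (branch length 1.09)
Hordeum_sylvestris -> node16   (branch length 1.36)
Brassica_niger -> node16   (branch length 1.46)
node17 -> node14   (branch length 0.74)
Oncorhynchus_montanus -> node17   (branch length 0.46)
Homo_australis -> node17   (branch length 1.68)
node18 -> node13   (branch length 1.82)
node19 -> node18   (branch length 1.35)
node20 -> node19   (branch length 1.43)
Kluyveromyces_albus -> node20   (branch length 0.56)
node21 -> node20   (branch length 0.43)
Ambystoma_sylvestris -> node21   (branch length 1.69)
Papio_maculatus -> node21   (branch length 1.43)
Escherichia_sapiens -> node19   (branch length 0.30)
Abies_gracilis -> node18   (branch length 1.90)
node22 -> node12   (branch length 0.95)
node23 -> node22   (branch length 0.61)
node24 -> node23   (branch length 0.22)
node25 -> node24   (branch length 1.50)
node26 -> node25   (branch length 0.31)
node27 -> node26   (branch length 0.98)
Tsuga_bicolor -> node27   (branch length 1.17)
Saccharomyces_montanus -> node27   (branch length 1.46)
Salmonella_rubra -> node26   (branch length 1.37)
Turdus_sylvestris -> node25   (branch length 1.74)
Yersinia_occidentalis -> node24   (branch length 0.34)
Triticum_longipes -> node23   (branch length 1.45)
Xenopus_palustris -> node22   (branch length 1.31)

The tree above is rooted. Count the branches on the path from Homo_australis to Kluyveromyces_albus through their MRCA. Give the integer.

The MRCA of Homo_australis and Kluyveromyces_albus is the node subtending (((Neofelis_palustris,(Hordeum_sylvestris,Brassica_niger)),(Oncorhynchus_montanus,Homo_australis)),(((Kluyveromyces_albus,(Ambystoma_sylvestris,Papio_maculatus)),Escherichia_sapiens),Abies_gracilis)).
From Homo_australis up to that node: 3 branches. From Kluyveromyces_albus up to the same node: 4 branches. Total: 3 + 4 = 7.

7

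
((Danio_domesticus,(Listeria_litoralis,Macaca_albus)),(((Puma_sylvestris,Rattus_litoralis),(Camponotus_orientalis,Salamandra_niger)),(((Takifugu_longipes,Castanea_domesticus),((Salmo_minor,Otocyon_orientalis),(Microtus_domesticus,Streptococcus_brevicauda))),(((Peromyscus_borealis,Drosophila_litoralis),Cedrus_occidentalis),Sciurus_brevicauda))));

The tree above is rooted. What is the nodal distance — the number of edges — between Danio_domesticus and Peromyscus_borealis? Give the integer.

8

The MRCA of Danio_domesticus and Peromyscus_borealis is the root of the tree.
From Danio_domesticus up to that node: 2 branches. From Peromyscus_borealis up to the same node: 6 branches. Total: 2 + 6 = 8.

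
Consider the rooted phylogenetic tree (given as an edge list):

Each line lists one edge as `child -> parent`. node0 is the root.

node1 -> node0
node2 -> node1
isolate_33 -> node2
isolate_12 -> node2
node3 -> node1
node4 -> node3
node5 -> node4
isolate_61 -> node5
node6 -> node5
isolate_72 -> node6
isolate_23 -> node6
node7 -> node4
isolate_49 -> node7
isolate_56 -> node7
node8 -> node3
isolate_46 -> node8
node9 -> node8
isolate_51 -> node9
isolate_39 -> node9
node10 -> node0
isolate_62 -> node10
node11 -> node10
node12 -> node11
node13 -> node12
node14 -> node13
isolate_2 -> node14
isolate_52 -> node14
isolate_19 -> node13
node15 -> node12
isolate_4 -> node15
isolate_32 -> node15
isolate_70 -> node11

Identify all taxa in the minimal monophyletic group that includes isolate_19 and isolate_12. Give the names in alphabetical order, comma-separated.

Tracing isolate_19: it sits inside ((isolate_2,isolate_52),isolate_19).
Tracing isolate_12: it sits inside (isolate_33,isolate_12).
The smallest clade enclosing both is the whole tree (their MRCA is the root), so the answer is all 17 tips in alphabetical order.

isolate_12, isolate_19, isolate_2, isolate_23, isolate_32, isolate_33, isolate_39, isolate_4, isolate_46, isolate_49, isolate_51, isolate_52, isolate_56, isolate_61, isolate_62, isolate_70, isolate_72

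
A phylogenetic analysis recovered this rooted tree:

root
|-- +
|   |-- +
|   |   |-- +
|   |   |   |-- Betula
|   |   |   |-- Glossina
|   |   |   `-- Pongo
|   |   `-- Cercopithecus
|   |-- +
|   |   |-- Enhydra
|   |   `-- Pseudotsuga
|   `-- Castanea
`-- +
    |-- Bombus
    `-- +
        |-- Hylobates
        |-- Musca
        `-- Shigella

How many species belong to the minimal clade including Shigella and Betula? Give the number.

The MRCA of Shigella and Betula is the root, so the clade is the entire tree.
That clade contains 11 terminal taxa: Betula, Bombus, Castanea, Cercopithecus, Enhydra, Glossina, Hylobates, Musca, Pongo, Pseudotsuga, Shigella.

11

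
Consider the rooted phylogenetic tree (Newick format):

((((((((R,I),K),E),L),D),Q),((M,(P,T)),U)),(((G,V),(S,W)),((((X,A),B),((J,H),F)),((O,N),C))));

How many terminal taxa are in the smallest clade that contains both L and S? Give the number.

The MRCA of L and S is the root, so the clade is the entire tree.
That clade contains 24 terminal taxa: A, B, C, D, E, F, G, H, I, J, K, L, M, N, O, P, Q, R, S, T, U, V, W, X.

24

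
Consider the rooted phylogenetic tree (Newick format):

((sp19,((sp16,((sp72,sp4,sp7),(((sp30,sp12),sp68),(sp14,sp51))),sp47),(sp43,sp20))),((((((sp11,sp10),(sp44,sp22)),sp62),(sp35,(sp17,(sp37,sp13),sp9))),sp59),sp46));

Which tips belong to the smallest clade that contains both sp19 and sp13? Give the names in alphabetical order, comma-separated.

Tracing sp19: it sits inside (sp19,((sp16,((sp72,sp4,sp7),(((sp30,sp12),sp68),(sp14,sp51))),sp47),(sp43,sp20))).
Tracing sp13: it sits inside (sp37,sp13).
The smallest clade enclosing both is the whole tree (their MRCA is the root), so the answer is all 25 tips in alphabetical order.

sp10, sp11, sp12, sp13, sp14, sp16, sp17, sp19, sp20, sp22, sp30, sp35, sp37, sp4, sp43, sp44, sp46, sp47, sp51, sp59, sp62, sp68, sp7, sp72, sp9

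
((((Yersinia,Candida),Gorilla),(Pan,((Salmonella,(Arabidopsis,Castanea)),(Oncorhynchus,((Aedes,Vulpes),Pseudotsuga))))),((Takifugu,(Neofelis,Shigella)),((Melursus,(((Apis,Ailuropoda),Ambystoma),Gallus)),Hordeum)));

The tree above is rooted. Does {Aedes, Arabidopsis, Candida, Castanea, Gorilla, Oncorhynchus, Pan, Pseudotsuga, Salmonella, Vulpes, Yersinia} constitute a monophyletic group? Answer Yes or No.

The most recent common ancestor of these taxa subtends (((Yersinia,Candida),Gorilla),(Pan,((Salmonella,(Arabidopsis,Castanea)),(Oncorhynchus,((Aedes,Vulpes),Pseudotsuga))))).
That clade has exactly 11 tips — every listed taxon and nothing else — so the group is monophyletic.

Yes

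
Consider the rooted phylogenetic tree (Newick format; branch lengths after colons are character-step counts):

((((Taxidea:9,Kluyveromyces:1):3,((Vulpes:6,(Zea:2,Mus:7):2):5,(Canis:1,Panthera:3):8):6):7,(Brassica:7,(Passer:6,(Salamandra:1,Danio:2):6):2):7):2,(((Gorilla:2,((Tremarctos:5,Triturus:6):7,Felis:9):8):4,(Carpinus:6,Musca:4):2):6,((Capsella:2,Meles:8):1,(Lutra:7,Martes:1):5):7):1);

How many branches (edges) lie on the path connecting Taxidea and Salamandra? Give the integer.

7

The MRCA of Taxidea and Salamandra is the node subtending (((Taxidea,Kluyveromyces),((Vulpes,(Zea,Mus)),(Canis,Panthera))),(Brassica,(Passer,(Salamandra,Danio)))).
From Taxidea up to that node: 3 branches. From Salamandra up to the same node: 4 branches. Total: 3 + 4 = 7.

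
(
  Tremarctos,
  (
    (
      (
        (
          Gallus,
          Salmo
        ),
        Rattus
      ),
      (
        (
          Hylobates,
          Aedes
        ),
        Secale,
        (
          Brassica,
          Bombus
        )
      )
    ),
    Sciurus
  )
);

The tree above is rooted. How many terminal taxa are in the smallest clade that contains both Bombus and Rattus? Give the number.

8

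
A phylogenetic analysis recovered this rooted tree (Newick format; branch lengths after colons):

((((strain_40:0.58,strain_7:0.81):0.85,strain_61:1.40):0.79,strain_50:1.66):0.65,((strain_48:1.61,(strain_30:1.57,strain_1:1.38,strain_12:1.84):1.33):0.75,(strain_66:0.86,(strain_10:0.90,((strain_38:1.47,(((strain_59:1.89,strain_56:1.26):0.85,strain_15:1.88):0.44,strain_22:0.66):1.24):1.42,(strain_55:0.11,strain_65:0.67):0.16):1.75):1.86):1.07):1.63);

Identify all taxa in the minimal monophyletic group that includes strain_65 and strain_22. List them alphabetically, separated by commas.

Tracing strain_65: it sits inside (strain_55,strain_65).
Tracing strain_22: it sits inside (((strain_59,strain_56),strain_15),strain_22).
The smallest clade enclosing both is ((strain_38,(((strain_59,strain_56),strain_15),strain_22)),(strain_55,strain_65)); the answer is its 7 terminal taxa in alphabetical order.

strain_15, strain_22, strain_38, strain_55, strain_56, strain_59, strain_65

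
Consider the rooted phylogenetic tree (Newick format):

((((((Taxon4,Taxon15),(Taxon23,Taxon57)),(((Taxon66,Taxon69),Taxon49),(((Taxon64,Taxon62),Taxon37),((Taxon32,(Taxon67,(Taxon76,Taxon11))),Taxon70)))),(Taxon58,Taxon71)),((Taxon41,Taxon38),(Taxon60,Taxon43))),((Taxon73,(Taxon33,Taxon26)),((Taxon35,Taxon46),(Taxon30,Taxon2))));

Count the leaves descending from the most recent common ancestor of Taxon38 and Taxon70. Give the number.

The MRCA of Taxon38 and Taxon70 is the node subtending (((((Taxon4,Taxon15),(Taxon23,Taxon57)),(((Taxon66,Taxon69),Taxon49),(((Taxon64,Taxon62),Taxon37),((Taxon32,(Taxon67,(Taxon76,Taxon11))),Taxon70)))),(Taxon58,Taxon71)),((Taxon41,Taxon38),(Taxon60,Taxon43))).
That clade contains 21 terminal taxa: Taxon11, Taxon15, Taxon23, Taxon32, Taxon37, Taxon38, Taxon4, Taxon41, Taxon43, Taxon49, Taxon57, Taxon58, Taxon60, Taxon62, Taxon64, Taxon66, Taxon67, Taxon69, Taxon70, Taxon71, Taxon76.

21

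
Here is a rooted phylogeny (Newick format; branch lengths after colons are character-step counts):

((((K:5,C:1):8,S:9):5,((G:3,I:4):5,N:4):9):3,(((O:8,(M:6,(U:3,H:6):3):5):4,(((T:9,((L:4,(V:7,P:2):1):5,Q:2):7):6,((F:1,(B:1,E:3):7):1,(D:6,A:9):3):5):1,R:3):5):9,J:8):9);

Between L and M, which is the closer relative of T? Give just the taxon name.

L

The MRCA of T and L subtends (T,((L,(V,P)),Q)) (5 taxa).
The MRCA of T and M subtends ((O,(M,(U,H))),(((T,((L,(V,P)),Q)),((F,(B,E)),(D,A))),R)) (15 taxa).
The first is nested inside the second, so T shares a more recent common ancestor with L.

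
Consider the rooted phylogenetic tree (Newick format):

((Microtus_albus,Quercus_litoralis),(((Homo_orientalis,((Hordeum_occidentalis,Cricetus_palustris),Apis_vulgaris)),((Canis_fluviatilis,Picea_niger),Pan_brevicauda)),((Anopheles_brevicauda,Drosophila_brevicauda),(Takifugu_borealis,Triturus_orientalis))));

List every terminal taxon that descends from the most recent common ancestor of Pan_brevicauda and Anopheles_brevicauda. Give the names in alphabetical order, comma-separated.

Anopheles_brevicauda, Apis_vulgaris, Canis_fluviatilis, Cricetus_palustris, Drosophila_brevicauda, Homo_orientalis, Hordeum_occidentalis, Pan_brevicauda, Picea_niger, Takifugu_borealis, Triturus_orientalis

Tracing Pan_brevicauda: it sits inside ((Canis_fluviatilis,Picea_niger),Pan_brevicauda).
Tracing Anopheles_brevicauda: it sits inside (Anopheles_brevicauda,Drosophila_brevicauda).
The smallest clade enclosing both is (((Homo_orientalis,((Hordeum_occidentalis,Cricetus_palustris),Apis_vulgaris)),((Canis_fluviatilis,Picea_niger),Pan_brevicauda)),((Anopheles_brevicauda,Drosophila_brevicauda),(Takifugu_borealis,Triturus_orientalis))); the answer is its 11 terminal taxa in alphabetical order.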